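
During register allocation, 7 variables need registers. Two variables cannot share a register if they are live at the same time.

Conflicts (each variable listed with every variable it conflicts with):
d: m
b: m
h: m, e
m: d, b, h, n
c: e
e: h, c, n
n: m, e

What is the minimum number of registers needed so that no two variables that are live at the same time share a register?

2

e and n conflict, so at least 2 registers are needed.
2 registers suffice: register 1 → {m, e}; register 2 → {d, b, h, c, n}. Every pair that conflicts lands in different registers.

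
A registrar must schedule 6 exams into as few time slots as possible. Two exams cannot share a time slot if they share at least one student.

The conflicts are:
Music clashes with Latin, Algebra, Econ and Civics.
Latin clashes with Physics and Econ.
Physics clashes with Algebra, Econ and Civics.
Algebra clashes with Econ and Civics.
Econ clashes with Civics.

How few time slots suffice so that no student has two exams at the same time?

4

Physics, Algebra, Econ, Civics all conflict with each other, so at least 4 time slots are needed.
4 time slots suffice: time slot 1 → {Econ}; time slot 2 → {Music, Physics}; time slot 3 → {Latin, Algebra}; time slot 4 → {Civics}. No two conflicting exams share a time slot.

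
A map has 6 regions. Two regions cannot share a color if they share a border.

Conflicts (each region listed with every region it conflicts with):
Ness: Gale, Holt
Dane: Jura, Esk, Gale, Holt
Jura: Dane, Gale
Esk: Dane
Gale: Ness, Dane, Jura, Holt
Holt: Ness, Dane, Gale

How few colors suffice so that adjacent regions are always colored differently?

3

Dane, Jura, Gale all conflict with each other, so at least 3 colors are needed.
3 colors suffice: color 1 → {Esk, Gale}; color 2 → {Ness, Dane}; color 3 → {Jura, Holt}. Every pair that conflicts lands in different colors.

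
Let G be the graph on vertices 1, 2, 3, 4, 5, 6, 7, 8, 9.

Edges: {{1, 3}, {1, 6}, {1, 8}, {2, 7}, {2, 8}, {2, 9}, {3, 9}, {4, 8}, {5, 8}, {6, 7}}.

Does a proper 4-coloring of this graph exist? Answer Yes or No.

The chromatic number is 3. The cycle 1-6-7-2-8-1 has odd length 5, so it cannot be 2-colored; at least 3 colors are needed.
A valid assignment using 3 colors: 1=b, 2=b, 3=a, 4=b, 5=b, 6=c, 7=a, 8=a, 9=c.
Since 4 ≥ 3, a proper 4-coloring certainly exists.

Yes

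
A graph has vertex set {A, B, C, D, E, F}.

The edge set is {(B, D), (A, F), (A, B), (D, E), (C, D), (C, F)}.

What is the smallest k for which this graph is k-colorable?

3

The cycle B-A-F-C-D-B has odd length 5, so it cannot be 2-colored; at least 3 colors are needed.
A valid assignment using 3 colors: A=2, B=3, C=2, D=1, E=2, F=1. Every edge joins two different colors.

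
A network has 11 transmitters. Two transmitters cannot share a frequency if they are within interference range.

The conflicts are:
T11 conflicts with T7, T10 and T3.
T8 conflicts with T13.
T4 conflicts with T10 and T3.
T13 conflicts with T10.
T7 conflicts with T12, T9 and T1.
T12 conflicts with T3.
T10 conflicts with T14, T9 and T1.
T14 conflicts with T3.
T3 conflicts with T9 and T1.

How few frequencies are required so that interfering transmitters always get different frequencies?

2

T11 and T10 conflict, so at least 2 frequencies are needed.
2 frequencies suffice: frequency 1 → {T8, T7, T10, T3}; frequency 2 → {T11, T4, T13, T12, T14, T9, T1}. No two conflicting transmitters share a frequency.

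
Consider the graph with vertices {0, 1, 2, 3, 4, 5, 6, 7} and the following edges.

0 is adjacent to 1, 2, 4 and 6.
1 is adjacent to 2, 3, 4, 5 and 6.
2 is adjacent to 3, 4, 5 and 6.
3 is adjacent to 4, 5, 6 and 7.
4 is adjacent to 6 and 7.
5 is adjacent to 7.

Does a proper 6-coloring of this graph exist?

Yes

The chromatic number is 5. 1, 2, 3, 4, 6 are pairwise adjacent (a clique of size 5), so at least 5 colors are needed.
5 colors suffice: 0=red, 1=green, 2=yellow, 3=red, 4=blue, 5=blue, 6=purple, 7=green.
Since 6 ≥ 5, a proper 6-coloring certainly exists.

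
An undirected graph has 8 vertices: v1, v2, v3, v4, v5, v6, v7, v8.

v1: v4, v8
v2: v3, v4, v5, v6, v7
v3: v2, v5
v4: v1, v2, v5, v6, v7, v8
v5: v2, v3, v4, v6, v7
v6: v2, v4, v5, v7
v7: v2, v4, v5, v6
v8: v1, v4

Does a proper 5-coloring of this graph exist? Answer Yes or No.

Yes

The chromatic number is 5. v2, v4, v5, v6, v7 form a clique, so at least 5 colors are needed.
5 colors suffice: color 1 → {v3, v4}; color 2 → {v5, v8}; color 3 → {v1, v2}; color 4 → {v6}; color 5 → {v7}.
That is already a proper 5-coloring.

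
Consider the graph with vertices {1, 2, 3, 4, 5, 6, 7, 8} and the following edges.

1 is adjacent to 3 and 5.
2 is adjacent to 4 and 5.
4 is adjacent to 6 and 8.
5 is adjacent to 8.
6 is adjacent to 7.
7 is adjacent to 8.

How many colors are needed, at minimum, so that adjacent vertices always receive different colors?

7 and 8 are adjacent, so at least 2 colors are needed.
A valid assignment using 2 colors: 1=red, 2=red, 3=blue, 4=blue, 5=blue, 6=red, 7=blue, 8=red. Every edge joins two different colors.

2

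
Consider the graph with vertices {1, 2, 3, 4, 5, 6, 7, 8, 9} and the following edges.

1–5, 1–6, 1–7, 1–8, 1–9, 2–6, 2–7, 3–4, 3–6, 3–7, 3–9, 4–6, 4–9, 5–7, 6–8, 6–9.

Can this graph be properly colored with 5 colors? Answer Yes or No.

The chromatic number is 4. 3, 4, 6, 9 are pairwise adjacent (a clique of size 4), so at least 4 colors are needed.
4 colors suffice: 1=blue, 2=blue, 3=blue, 4=yellow, 5=green, 6=red, 7=red, 8=green, 9=green.
Since 5 ≥ 4, a proper 5-coloring certainly exists.

Yes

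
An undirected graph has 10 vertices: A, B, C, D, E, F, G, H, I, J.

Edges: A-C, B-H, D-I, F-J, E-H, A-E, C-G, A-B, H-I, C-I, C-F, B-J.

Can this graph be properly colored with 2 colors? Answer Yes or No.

No

The cycle B-J-F-C-A-B has odd length 5, so it cannot be 2-colored; at least 3 colors are needed.
So 2 colors are not enough.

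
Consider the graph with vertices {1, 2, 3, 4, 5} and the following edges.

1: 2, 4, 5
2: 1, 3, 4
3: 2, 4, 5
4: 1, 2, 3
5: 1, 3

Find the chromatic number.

1, 2, 4 form a triangle, so at least 3 colors are needed.
3 colors suffice: color a → {1, 3}; color b → {4, 5}; color c → {2}. No two adjacent vertices share a color.

3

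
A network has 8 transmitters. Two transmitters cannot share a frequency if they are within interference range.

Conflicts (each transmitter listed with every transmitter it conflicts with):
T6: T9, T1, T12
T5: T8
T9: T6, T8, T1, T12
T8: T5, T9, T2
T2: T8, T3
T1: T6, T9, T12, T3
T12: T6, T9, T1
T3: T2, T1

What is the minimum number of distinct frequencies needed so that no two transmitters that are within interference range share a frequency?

T6, T9, T1, T12 are mutually in conflict, so at least 4 frequencies are needed.
Using 4 frequencies: T6=4, T5=1, T9=1, T8=2, T2=1, T1=2, T12=3, T3=3. Each listed conflict is separated.

4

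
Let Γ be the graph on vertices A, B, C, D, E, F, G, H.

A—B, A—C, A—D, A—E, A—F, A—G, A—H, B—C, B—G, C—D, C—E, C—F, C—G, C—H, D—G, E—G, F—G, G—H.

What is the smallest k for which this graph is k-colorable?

4

A, B, C, G are pairwise adjacent (a clique of size 4), so at least 4 colors are needed.
A valid assignment using 4 colors: A=red, B=yellow, C=green, D=yellow, E=yellow, F=yellow, G=blue, H=yellow. Every edge joins two different colors.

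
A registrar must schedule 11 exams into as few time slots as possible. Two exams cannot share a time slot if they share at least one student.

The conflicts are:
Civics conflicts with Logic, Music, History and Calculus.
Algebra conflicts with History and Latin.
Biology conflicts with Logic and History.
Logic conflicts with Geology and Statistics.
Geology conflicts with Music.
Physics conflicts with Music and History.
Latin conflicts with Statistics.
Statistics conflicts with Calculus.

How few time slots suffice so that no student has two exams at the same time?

Physics and Music conflict, so at least 2 time slots are needed.
Using 2 time slots: Civics=2, Algebra=2, Biology=2, Logic=1, Geology=2, Physics=2, Music=1, History=1, Latin=1, Statistics=2, Calculus=1. Each listed conflict is separated.

2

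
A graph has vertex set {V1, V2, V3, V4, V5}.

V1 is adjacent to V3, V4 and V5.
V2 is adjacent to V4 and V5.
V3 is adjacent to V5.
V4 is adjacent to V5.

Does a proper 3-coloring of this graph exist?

Yes

The chromatic number is 3. V1, V3, V5 are pairwise adjacent, so at least 3 colors are needed.
A valid assignment using 3 colors: V1=2, V2=2, V3=3, V4=3, V5=1.
That is already a proper 3-coloring.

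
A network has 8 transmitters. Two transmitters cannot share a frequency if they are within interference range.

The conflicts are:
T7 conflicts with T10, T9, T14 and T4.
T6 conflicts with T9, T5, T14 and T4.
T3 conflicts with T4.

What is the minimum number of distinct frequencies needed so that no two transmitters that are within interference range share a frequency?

2

T6 and T5 conflict, so at least 2 frequencies are needed.
2 frequencies suffice: frequency 1 → {T7, T6, T3}; frequency 2 → {T10, T9, T5, T14, T4}. No two conflicting transmitters share a frequency.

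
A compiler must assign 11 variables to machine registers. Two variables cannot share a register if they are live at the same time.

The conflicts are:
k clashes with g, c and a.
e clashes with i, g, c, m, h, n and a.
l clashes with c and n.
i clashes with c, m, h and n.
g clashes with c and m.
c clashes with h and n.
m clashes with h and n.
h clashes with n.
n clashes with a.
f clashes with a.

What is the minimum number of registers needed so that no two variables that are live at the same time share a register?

5

e, i, m, h, n all conflict with each other, so at least 5 registers are needed.
5 registers suffice: register 1 → {g, n, f}; register 2 → {c, m, a}; register 3 → {k, e, l}; register 4 → {h}; register 5 → {i}. No two conflicting variables share a register.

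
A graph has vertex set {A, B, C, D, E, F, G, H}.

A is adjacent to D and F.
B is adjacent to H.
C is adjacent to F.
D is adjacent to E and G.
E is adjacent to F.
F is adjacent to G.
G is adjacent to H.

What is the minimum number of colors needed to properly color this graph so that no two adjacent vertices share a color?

2

A and F are adjacent, so at least 2 colors are needed.
2 colors suffice: color 1 → {D, F, H}; color 2 → {A, B, C, E, G}. Each edge has distinct colors on its endpoints.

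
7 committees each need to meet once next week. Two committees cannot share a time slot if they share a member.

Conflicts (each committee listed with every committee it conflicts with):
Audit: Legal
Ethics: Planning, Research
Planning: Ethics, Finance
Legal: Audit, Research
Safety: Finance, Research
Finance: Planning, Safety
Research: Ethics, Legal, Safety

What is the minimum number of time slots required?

3

The cycle Finance-Safety-Research-Ethics-Planning-Finance has odd length 5, so it cannot be 2-colored; at least 3 time slots are needed.
3 time slots suffice: time slot 1 → {Audit, Finance, Research}; time slot 2 → {Planning, Legal, Safety}; time slot 3 → {Ethics}. Each listed conflict is separated.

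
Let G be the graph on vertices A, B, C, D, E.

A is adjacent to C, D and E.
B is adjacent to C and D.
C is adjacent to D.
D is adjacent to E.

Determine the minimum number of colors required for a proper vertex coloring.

B, C, D are mutually adjacent, so at least 3 colors are needed.
One proper 3-coloring: A=3, B=3, C=2, D=1, E=2. No two adjacent vertices share a color.

3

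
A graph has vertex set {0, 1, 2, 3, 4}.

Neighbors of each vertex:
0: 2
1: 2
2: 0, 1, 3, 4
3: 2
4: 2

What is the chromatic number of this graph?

0 and 2 are adjacent, so at least 2 colors are needed.
2 colors suffice: color red → {2}; color blue → {0, 1, 3, 4}. Every edge joins two different colors.

2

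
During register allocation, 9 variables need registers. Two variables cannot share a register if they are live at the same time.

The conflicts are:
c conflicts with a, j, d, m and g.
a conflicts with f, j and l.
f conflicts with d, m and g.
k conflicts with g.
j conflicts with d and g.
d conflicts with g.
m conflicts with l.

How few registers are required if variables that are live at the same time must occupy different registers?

4

c, j, d, g are mutually in conflict, so at least 4 registers are needed.
4 registers suffice: register 1 → {c, f, k, l}; register 2 → {a, m, g}; register 3 → {d}; register 4 → {j}. Every pair that conflicts lands in different registers.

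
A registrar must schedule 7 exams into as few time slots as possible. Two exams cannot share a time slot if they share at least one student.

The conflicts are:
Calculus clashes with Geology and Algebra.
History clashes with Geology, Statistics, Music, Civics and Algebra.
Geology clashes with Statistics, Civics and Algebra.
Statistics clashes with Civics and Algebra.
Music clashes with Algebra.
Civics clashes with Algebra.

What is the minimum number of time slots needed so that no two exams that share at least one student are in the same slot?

5

History, Geology, Statistics, Civics, Algebra are mutually in conflict, so at least 5 time slots are needed.
5 time slots suffice: time slot 1 → {Algebra}; time slot 2 → {Calculus, History}; time slot 3 → {Geology, Music}; time slot 4 → {Civics}; time slot 5 → {Statistics}. Every pair that conflicts lands in different time slots.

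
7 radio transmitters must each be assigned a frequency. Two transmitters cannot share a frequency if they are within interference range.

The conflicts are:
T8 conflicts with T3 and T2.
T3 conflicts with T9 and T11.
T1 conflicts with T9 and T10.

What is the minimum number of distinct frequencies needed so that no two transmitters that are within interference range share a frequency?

2

T8 and T2 conflict, so at least 2 frequencies are needed.
A valid assignment using 2 frequencies: T8=2, T3=1, T1=1, T2=1, T9=2, T11=2, T10=2. No two conflicting transmitters share a frequency.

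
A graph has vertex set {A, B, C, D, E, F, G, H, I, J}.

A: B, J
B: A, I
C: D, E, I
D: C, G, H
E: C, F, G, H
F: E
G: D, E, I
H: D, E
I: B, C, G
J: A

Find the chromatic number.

E and H are adjacent, so at least 2 colors are needed.
2 colors suffice: A=red, B=blue, C=blue, D=red, E=red, F=blue, G=blue, H=blue, I=red, J=blue. No two adjacent vertices share a color.

2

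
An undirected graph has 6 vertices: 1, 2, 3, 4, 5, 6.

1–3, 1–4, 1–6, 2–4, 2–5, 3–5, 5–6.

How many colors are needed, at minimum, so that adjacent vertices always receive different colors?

3

The cycle 5-6-1-4-2-5 has odd length 5, so it cannot be 2-colored; at least 3 colors are needed.
3 colors suffice: color a → {1, 5}; color b → {2, 3, 6}; color c → {4}. Each edge has distinct colors on its endpoints.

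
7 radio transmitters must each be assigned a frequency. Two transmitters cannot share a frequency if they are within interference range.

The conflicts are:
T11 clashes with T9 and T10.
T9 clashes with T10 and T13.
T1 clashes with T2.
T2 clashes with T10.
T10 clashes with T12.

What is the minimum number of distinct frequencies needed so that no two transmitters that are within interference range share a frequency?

T11, T9, T10 all conflict with each other, so at least 3 frequencies are needed.
3 frequencies suffice: frequency 1 → {T1, T10, T13}; frequency 2 → {T9, T2, T12}; frequency 3 → {T11}. Every pair that conflicts lands in different frequencies.

3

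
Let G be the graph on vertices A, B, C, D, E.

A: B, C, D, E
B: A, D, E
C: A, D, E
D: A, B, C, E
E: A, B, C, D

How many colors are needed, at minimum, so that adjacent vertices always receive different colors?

A, C, D, E are mutually adjacent (a clique of size 4), so at least 4 colors are needed.
4 colors suffice: color red → {A}; color blue → {D}; color green → {E}; color yellow → {B, C}. No two adjacent vertices share a color.

4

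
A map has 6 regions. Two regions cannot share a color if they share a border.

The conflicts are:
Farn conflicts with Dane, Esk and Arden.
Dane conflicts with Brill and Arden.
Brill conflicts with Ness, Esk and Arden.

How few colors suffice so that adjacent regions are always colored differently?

Farn, Dane, Arden are mutually in conflict, so at least 3 colors are needed.
3 colors suffice: Farn=1, Dane=3, Brill=1, Ness=2, Esk=2, Arden=2. No two conflicting regions share a color.

3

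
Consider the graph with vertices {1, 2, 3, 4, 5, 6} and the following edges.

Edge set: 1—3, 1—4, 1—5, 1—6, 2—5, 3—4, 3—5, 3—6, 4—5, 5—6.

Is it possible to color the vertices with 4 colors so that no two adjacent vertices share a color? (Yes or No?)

The chromatic number is 4. 1, 3, 4, 5 form a clique, so at least 4 colors are needed.
One proper 4-coloring: 1=c, 2=b, 3=b, 4=d, 5=a, 6=d.
That is already a proper 4-coloring.

Yes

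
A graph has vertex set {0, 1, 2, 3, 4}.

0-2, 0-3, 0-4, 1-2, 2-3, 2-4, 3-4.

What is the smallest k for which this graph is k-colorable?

4

0, 2, 3, 4 are mutually adjacent (a clique of size 4), so at least 4 colors are needed.
4 colors suffice: color red → {2}; color blue → {1, 3}; color green → {0}; color yellow → {4}. Every edge joins two different colors.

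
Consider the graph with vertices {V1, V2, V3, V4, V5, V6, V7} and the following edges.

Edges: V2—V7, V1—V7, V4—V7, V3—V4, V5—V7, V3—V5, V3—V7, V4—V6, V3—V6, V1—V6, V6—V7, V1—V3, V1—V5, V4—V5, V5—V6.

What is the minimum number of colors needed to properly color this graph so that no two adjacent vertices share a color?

5

V3, V4, V5, V6, V7 are mutually adjacent (a clique of size 5), so at least 5 colors are needed.
A valid assignment using 5 colors: V1=purple, V2=blue, V3=green, V4=purple, V5=yellow, V6=blue, V7=red. Each edge has distinct colors on its endpoints.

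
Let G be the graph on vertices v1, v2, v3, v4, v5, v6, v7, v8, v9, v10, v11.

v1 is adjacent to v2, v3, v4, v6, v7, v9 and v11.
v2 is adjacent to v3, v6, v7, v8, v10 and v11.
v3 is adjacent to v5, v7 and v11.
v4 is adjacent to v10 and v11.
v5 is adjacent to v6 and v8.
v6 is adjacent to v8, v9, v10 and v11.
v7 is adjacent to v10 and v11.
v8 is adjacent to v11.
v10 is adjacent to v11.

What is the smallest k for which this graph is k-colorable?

v1, v2, v3, v7, v11 are pairwise adjacent (a clique of size 5), so at least 5 colors are needed.
5 colors suffice: color red → {v5, v9, v11}; color blue → {v4, v6, v7}; color green → {v2}; color yellow → {v1, v8, v10}; color purple → {v3}. Each edge has distinct colors on its endpoints.

5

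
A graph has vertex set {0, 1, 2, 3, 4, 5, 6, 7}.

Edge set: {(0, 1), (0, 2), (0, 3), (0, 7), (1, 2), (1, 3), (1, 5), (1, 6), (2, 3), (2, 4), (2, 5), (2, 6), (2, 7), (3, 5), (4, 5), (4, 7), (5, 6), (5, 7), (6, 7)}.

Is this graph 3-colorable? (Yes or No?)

No

2, 5, 6, 7 are pairwise adjacent (a clique of size 4), so at least 4 colors are needed.
So 3 colors are not enough.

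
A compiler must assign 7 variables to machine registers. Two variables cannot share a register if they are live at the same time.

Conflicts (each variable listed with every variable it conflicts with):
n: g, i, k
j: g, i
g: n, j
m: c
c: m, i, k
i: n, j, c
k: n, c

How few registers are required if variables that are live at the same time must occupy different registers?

2

n and k conflict, so at least 2 registers are needed.
2 registers suffice: register 1 → {n, j, c}; register 2 → {g, m, i, k}. No two conflicting variables share a register.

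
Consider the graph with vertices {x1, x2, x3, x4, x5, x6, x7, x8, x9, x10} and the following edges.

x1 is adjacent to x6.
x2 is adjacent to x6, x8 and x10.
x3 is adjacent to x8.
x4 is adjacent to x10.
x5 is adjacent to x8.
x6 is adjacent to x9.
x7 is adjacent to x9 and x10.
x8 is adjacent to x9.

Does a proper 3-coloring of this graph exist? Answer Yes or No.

The chromatic number is 3. The cycle x8-x2-x10-x7-x9-x8 has odd length 5, so it cannot be 2-colored; at least 3 colors are needed.
3 colors suffice: x1=2, x2=2, x3=2, x4=2, x5=2, x6=1, x7=3, x8=1, x9=2, x10=1.
That is already a proper 3-coloring.

Yes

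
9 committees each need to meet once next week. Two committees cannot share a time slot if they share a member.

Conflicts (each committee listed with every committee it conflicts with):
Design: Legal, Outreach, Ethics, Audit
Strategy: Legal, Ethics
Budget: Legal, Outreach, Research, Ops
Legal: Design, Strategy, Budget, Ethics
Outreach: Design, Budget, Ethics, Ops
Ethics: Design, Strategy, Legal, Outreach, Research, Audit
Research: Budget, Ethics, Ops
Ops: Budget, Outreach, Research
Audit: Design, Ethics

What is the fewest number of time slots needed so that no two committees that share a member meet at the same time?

Design, Outreach, Ethics are mutually in conflict, so at least 3 time slots are needed.
3 time slots suffice: time slot 1 → {Budget, Ethics}; time slot 2 → {Design, Strategy, Ops}; time slot 3 → {Legal, Outreach, Research, Audit}. No two conflicting committees share a time slot.

3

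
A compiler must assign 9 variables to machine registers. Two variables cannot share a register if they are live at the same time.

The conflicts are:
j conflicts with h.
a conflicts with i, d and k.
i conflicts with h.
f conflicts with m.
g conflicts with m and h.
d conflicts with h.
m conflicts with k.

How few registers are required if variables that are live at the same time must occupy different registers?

a and i conflict, so at least 2 registers are needed.
2 registers suffice: register 1 → {a, m, h}; register 2 → {j, i, f, g, d, k}. Every pair that conflicts lands in different registers.

2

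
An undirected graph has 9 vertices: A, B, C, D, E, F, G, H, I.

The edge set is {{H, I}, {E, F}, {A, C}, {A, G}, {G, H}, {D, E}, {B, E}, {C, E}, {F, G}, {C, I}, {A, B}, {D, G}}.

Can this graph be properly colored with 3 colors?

The chromatic number is 3. The cycle A-C-I-H-G-A has odd length 5, so it cannot be 2-colored; at least 3 colors are needed.
One proper 3-coloring: A=blue, B=green, C=green, D=blue, E=red, F=blue, G=red, H=blue, I=red.
That is already a proper 3-coloring.

Yes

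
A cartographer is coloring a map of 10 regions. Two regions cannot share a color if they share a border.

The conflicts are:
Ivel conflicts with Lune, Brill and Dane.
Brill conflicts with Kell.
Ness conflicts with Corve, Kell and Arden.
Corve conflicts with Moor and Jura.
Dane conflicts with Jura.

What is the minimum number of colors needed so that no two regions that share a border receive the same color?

The cycle Dane-Jura-Corve-Ness-Kell-Brill-Ivel-Dane has odd length 7, so it cannot be 2-colored; at least 3 colors are needed.
3 colors suffice: color 1 → {Ivel, Ness, Moor, Jura}; color 2 → {Lune, Corve, Dane, Kell, Arden}; color 3 → {Brill}. No two conflicting regions share a color.

3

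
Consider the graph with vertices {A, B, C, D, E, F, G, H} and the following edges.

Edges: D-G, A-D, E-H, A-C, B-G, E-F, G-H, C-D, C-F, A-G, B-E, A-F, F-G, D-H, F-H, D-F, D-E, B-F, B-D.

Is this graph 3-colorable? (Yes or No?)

No

B, D, E, F are mutually adjacent (a clique of size 4), so at least 4 colors are needed.
So 3 colors are not enough.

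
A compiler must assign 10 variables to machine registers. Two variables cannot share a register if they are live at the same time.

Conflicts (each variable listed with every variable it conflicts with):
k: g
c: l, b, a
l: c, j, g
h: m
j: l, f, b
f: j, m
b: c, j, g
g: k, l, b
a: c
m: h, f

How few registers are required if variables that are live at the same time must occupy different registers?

2

c and a conflict, so at least 2 registers are needed.
2 registers suffice: register 1 → {c, j, g, m}; register 2 → {k, l, h, f, b, a}. No two conflicting variables share a register.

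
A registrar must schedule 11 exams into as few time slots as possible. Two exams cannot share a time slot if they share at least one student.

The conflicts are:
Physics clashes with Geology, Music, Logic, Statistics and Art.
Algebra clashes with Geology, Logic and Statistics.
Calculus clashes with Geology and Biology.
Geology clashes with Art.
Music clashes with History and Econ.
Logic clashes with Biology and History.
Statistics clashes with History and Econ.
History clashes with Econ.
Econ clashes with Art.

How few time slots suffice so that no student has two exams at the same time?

Statistics, History, Econ are mutually in conflict, so at least 3 time slots are needed.
3 time slots suffice: time slot 1 → {Physics, Algebra, Biology, Econ}; time slot 2 → {Geology, Music, Logic, Statistics}; time slot 3 → {Calculus, History, Art}. Each listed conflict is separated.

3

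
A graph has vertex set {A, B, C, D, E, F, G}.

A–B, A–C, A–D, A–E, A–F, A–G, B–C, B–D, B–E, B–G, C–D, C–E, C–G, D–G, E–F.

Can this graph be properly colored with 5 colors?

Yes

The chromatic number is 5. A, B, C, D, G are pairwise adjacent (a clique of size 5), so at least 5 colors are needed.
5 colors suffice: color 1 → {A}; color 2 → {C, F}; color 3 → {B}; color 4 → {D, E}; color 5 → {G}.
That is already a proper 5-coloring.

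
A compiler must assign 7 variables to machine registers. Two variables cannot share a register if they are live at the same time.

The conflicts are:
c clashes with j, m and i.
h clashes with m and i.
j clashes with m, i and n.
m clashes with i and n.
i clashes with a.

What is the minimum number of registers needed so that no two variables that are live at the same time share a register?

4

c, j, m, i all conflict with each other, so at least 4 registers are needed.
4 registers suffice: register 1 → {i, n}; register 2 → {m, a}; register 3 → {h, j}; register 4 → {c}. Each listed conflict is separated.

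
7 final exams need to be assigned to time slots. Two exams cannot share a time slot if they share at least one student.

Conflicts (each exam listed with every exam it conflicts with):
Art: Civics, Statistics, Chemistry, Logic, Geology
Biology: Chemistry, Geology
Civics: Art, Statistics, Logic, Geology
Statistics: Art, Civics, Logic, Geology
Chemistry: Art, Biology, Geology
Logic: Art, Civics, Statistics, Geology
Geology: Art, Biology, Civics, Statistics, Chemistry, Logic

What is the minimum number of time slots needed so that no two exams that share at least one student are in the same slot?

Art, Civics, Statistics, Logic, Geology are mutually in conflict, so at least 5 time slots are needed.
5 time slots suffice: time slot 1 → {Geology}; time slot 2 → {Art, Biology}; time slot 3 → {Civics, Chemistry}; time slot 4 → {Statistics}; time slot 5 → {Logic}. No two conflicting exams share a time slot.

5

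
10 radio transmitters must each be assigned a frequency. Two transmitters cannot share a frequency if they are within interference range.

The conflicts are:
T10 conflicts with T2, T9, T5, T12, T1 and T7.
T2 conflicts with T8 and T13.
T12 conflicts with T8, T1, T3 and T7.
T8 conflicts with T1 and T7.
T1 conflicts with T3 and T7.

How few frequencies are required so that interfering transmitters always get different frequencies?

T10, T12, T1, T7 are mutually in conflict, so at least 4 frequencies are needed.
Using 4 frequencies: T10=1, T2=2, T9=2, T5=2, T12=3, T8=1, T13=1, T1=2, T3=1, T7=4. Each listed conflict is separated.

4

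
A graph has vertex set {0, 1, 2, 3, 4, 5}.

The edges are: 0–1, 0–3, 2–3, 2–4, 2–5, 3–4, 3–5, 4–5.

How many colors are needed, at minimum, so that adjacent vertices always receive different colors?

4

2, 3, 4, 5 form a clique, so at least 4 colors are needed.
4 colors suffice: color red → {1, 3}; color blue → {0, 2}; color green → {5}; color yellow → {4}. Every edge joins two different colors.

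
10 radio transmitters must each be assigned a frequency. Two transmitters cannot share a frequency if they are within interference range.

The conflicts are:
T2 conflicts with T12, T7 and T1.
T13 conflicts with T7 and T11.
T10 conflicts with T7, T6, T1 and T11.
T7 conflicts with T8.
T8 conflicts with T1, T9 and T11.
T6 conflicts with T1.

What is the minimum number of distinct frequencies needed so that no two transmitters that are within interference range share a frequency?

3

T10, T6, T1 all conflict with each other, so at least 3 frequencies are needed.
Using 3 frequencies: T2=1, T13=1, T10=1, T12=2, T7=2, T8=1, T6=3, T1=2, T9=2, T11=2. Every pair that conflicts lands in different frequencies.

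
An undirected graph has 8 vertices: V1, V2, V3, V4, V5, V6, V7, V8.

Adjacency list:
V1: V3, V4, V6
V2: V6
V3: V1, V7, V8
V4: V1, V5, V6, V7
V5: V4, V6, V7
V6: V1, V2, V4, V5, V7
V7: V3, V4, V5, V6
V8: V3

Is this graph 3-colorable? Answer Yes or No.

V4, V5, V6, V7 are mutually adjacent (a clique of size 4), so at least 4 colors are needed.
So 3 colors are not enough.

No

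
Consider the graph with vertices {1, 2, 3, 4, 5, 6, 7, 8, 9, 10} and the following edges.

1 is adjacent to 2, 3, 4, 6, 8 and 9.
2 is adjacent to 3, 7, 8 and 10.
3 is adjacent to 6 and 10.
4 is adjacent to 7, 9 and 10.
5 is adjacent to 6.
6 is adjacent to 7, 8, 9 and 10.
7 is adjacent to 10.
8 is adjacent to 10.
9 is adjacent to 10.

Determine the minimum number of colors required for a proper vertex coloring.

3

6, 9, 10 form a triangle, so at least 3 colors are needed.
A valid assignment using 3 colors: 1=red, 2=blue, 3=green, 4=blue, 5=red, 6=blue, 7=green, 8=green, 9=green, 10=red. Every edge joins two different colors.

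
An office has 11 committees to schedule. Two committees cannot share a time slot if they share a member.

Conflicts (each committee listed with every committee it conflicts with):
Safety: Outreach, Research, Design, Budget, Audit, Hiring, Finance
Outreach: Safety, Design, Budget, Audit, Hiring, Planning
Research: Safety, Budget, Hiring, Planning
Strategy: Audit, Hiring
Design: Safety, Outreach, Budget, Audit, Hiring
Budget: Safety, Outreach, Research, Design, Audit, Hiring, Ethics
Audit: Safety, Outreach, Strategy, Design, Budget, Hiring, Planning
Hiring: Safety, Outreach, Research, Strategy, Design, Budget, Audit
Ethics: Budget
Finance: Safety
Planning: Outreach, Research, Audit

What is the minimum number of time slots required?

Safety, Outreach, Design, Budget, Audit, Hiring pairwise conflict, so at least 6 time slots are needed.
6 time slots suffice: time slot 1 → {Safety, Strategy, Ethics, Planning}; time slot 2 → {Hiring, Finance}; time slot 3 → {Research, Audit}; time slot 4 → {Budget}; time slot 5 → {Outreach}; time slot 6 → {Design}. No two conflicting committees share a time slot.

6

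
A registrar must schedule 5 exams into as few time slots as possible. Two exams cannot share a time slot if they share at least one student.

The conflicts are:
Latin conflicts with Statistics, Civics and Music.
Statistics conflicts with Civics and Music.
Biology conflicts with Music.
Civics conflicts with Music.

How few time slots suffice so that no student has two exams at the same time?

4

Latin, Statistics, Civics, Music pairwise conflict, so at least 4 time slots are needed.
4 time slots suffice: time slot 1 → {Music}; time slot 2 → {Latin, Biology}; time slot 3 → {Statistics}; time slot 4 → {Civics}. Each listed conflict is separated.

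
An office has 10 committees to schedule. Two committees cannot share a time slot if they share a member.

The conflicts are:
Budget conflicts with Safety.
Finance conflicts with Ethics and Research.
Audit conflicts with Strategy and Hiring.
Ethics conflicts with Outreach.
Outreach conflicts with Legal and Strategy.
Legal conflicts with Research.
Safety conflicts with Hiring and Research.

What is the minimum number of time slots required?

The cycle Finance-Research-Legal-Outreach-Ethics-Finance has odd length 5, so it cannot be 2-colored; at least 3 time slots are needed.
3 time slots suffice: time slot 1 → {Budget, Audit, Outreach, Research}; time slot 2 → {Finance, Legal, Strategy, Safety}; time slot 3 → {Ethics, Hiring}. Every pair that conflicts lands in different time slots.

3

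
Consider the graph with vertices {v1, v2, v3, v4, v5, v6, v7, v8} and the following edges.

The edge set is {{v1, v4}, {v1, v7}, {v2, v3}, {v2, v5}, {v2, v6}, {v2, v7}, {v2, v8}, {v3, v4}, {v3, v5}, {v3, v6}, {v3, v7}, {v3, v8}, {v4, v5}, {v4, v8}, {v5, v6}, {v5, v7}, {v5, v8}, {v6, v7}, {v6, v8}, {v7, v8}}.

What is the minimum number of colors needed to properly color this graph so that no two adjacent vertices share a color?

v2, v3, v5, v6, v7, v8 are mutually adjacent (a clique of size 6), so at least 6 colors are needed.
6 colors suffice: v1=1, v2=5, v3=4, v4=3, v5=1, v6=6, v7=3, v8=2. Each edge has distinct colors on its endpoints.

6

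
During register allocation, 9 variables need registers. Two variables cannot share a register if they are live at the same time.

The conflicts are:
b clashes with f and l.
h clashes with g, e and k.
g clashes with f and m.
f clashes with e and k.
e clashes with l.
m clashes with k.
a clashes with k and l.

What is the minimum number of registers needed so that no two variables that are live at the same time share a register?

The cycle f-e-l-a-k-f has odd length 5, so it cannot be 2-colored; at least 3 registers are needed.
3 registers suffice: register 1 → {h, f, m, l}; register 2 → {b, g, e, k}; register 3 → {a}. No two conflicting variables share a register.

3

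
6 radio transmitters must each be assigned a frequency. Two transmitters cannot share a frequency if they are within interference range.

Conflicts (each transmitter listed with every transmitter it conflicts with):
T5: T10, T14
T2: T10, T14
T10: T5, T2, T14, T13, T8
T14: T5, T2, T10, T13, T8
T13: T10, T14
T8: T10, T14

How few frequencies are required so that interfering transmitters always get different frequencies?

3

T5, T10, T14 all conflict with each other, so at least 3 frequencies are needed.
Using 3 frequencies: T5=3, T2=3, T10=1, T14=2, T13=3, T8=3. Each listed conflict is separated.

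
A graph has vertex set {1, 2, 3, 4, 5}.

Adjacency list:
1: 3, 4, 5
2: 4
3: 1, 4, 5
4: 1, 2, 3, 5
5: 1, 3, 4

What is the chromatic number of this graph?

1, 3, 4, 5 are pairwise adjacent (a clique of size 4), so at least 4 colors are needed.
4 colors suffice: color red → {4}; color blue → {1, 2}; color green → {5}; color yellow → {3}. Every edge joins two different colors.

4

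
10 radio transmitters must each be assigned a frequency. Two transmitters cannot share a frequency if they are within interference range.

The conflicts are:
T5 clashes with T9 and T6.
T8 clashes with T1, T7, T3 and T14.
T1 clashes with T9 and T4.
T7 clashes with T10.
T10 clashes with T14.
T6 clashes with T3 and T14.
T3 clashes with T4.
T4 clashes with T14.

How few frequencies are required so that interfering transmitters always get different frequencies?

2

T1 and T4 conflict, so at least 2 frequencies are needed.
2 frequencies suffice: frequency 1 → {T8, T10, T9, T6, T4}; frequency 2 → {T5, T1, T7, T3, T14}. No two conflicting transmitters share a frequency.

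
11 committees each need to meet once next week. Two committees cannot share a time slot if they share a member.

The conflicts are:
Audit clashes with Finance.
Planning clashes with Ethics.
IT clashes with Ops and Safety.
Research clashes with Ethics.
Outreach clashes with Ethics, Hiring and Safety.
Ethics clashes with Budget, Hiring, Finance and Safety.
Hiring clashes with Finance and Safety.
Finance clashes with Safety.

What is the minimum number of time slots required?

4

Ethics, Hiring, Finance, Safety are mutually in conflict, so at least 4 time slots are needed.
Using 4 time slots: Audit=1, Planning=2, IT=1, Research=2, Ops=2, Outreach=3, Ethics=1, Budget=2, Hiring=4, Finance=3, Safety=2. Each listed conflict is separated.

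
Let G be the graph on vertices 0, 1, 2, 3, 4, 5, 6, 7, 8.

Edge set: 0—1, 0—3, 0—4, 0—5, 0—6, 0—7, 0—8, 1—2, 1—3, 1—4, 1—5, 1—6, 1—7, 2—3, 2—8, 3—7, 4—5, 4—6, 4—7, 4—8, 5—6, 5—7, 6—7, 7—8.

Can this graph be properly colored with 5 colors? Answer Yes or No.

No

0, 1, 4, 5, 6, 7 are mutually adjacent (a clique of size 6), so at least 6 colors are needed.
So 5 colors are not enough.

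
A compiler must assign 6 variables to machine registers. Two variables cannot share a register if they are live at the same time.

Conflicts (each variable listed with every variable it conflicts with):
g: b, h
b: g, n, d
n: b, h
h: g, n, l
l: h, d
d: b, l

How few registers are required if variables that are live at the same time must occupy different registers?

3

The cycle h-l-d-b-g-h has odd length 5, so it cannot be 2-colored; at least 3 registers are needed.
3 registers suffice: register 1 → {b, h}; register 2 → {g, n, d}; register 3 → {l}. Each listed conflict is separated.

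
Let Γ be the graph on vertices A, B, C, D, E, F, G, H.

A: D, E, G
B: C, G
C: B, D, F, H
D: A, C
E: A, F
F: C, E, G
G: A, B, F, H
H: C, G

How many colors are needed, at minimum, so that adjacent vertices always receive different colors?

3

The cycle A-E-F-C-D-A has odd length 5, so it cannot be 2-colored; at least 3 colors are needed.
3 colors suffice: color 1 → {C, E, G}; color 2 → {A, B, F, H}; color 3 → {D}. No two adjacent vertices share a color.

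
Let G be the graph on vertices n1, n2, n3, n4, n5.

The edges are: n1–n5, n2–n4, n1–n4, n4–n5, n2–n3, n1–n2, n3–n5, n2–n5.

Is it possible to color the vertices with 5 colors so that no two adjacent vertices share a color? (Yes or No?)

The chromatic number is 4. n1, n2, n4, n5 are mutually adjacent (a clique of size 4), so at least 4 colors are needed.
4 colors suffice: color 1 → {n2}; color 2 → {n5}; color 3 → {n3, n4}; color 4 → {n1}.
Since 5 ≥ 4, a proper 5-coloring certainly exists.

Yes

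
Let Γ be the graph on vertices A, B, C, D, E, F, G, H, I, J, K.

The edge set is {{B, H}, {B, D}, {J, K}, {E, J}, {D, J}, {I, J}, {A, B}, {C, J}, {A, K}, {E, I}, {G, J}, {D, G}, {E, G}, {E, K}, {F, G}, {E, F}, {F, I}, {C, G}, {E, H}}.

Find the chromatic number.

3

D, G, J are mutually adjacent, so at least 3 colors are needed.
3 colors suffice: A=2, B=1, C=2, D=2, E=2, F=1, G=3, H=3, I=3, J=1, K=3. Each edge has distinct colors on its endpoints.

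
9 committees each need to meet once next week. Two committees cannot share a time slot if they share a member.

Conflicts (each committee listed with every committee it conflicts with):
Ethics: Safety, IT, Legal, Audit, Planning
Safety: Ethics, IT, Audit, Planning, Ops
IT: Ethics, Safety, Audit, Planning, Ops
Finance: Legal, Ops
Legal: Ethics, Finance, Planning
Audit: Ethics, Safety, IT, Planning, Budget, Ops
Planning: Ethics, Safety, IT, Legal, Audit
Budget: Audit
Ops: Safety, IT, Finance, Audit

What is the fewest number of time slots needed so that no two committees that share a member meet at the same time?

5

Ethics, Safety, IT, Audit, Planning pairwise conflict, so at least 5 time slots are needed.
5 time slots suffice: time slot 1 → {Legal, Audit}; time slot 2 → {Ethics, Budget, Ops}; time slot 3 → {Safety, Finance}; time slot 4 → {IT}; time slot 5 → {Planning}. Every pair that conflicts lands in different time slots.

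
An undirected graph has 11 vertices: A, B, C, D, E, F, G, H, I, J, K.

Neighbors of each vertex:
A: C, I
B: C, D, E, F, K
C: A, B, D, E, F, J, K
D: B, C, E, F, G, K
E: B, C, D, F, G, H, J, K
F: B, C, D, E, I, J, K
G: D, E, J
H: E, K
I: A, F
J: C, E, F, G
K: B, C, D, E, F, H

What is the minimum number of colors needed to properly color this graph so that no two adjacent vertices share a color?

B, C, D, E, F, K form a clique, so at least 6 colors are needed.
6 colors suffice: color 1 → {E, I}; color 2 → {C, G, H}; color 3 → {A, F}; color 4 → {D, J}; color 5 → {K}; color 6 → {B}. Every edge joins two different colors.

6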